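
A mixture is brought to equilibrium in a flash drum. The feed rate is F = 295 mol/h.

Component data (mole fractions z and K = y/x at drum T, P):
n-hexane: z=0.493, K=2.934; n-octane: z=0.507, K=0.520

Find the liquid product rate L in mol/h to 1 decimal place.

Material balance + equilibrium reduce to Σ zᵢ(Kᵢ−1)/(1+ψ(Kᵢ−1)) = 0.
Check two-phase: ΣzᵢKᵢ = 1.710 > 1 and Σzᵢ/Kᵢ = 1.143 > 1, so g(0) = 0.710 > 0 and g(1) = -0.143 < 0.
Iterate (Newton) starting at ψ = 0.5:
  ψ = 0.500: g = 0.1645, g' = -0.679 → ψ = 0.742
  ψ = 0.742: g = 0.0134, g' = -0.593 → ψ = 0.765
Converged at ψ = 0.765.
Then V = ψ·F = 0.7649·295 = 225.7 mol/h and L = F − V = 69.3 mol/h.

L = 69.3 mol/h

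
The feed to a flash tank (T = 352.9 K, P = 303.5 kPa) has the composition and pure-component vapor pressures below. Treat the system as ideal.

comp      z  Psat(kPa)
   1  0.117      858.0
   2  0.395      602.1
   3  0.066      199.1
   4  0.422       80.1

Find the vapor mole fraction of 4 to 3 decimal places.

Raoult's law: Kᵢ = Pᵢˢᵃᵗ/P = Pᵢˢᵃᵗ/303.5.
  K_1 = 858.0/303.5 = 2.82702, K_2 = 602.1/303.5 = 1.98386, K_3 = 199.1/303.5 = 0.65601, K_4 = 80.1/303.5 = 0.26392
Rachford–Rice: g(ψ) = Σ zᵢ(Kᵢ−1)/(1+ψ(Kᵢ−1)) = 0.
g(0) = ΣzᵢKᵢ − 1 = 0.269 and g(1) = 1 − Σzᵢ/Kᵢ = -0.940, so a root lies in (0, 1).
Iterate (Newton) starting at ψ = 0.33:
  ψ = 0.330: g = -0.0092, g' = -0.779 → ψ = 0.318
Converged at ψ = 0.318.
Compositions from xᵢ = zᵢ/(1+ψ(Kᵢ−1)), yᵢ = Kᵢxᵢ:
  1: x = 0.074, y = 0.209
  2: x = 0.301, y = 0.597
  3: x = 0.074, y = 0.049
  4: x = 0.551, y = 0.145

y_4 = 0.145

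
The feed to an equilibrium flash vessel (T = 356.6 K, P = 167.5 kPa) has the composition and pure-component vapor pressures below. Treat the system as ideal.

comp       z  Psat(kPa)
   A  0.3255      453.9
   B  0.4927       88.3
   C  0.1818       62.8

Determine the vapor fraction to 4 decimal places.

Raoult's law: Kᵢ = Pᵢˢᵃᵗ/P = Pᵢˢᵃᵗ/167.5.
  K_A = 453.9/167.5 = 2.709851, K_B = 88.3/167.5 = 0.527164, K_C = 62.8/167.5 = 0.374925
Let ψ = V/F and solve Σ zᵢ(Kᵢ−1)/(1+ψ(Kᵢ−1)) = 0.
Check two-phase: ΣzᵢKᵢ = 1.2100 > 1 and Σzᵢ/Kᵢ = 1.5396 > 1, so g(0) = 0.2100 > 0 and g(1) = -0.5396 < 0.
Newton–Raphson from ψ = 0.41:
  ψ = 0.4100: g = -0.11460, g' = -0.6268 → ψ = 0.2272
  ψ = 0.2272: g = 0.00741, g' = -0.7284 → ψ = 0.2373
  ψ = 0.2373: g = 0.00005, g' = -0.7192 → ψ = 0.2374
Converged at ψ = 0.2374.

ψ = 0.2374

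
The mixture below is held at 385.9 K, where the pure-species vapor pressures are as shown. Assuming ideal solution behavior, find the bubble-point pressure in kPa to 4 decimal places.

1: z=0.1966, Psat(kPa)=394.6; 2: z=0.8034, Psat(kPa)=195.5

Pbub = 234.6431 kPa

At the bubble point ψ → 0, so ΣzᵢKᵢ = 1 with Kᵢ = Pᵢˢᵃᵗ/P ⇒ P = ΣzᵢPᵢˢᵃᵗ.
P = 0.1966·394.6 + 0.8034·195.5 = 234.6431 kPa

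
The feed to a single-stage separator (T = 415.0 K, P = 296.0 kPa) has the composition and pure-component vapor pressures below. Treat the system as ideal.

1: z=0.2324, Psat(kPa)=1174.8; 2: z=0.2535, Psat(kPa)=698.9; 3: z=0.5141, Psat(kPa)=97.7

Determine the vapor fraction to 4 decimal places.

ψ = 0.4659

Raoult's law: Kᵢ = Pᵢˢᵃᵗ/P = Pᵢˢᵃᵗ/296.0.
  K_1 = 1174.8/296.0 = 3.968919, K_2 = 698.9/296.0 = 2.361149, K_3 = 97.7/296.0 = 0.330068
Rachford–Rice: g(ψ) = Σ zᵢ(Kᵢ−1)/(1+ψ(Kᵢ−1)) = 0.
g(0) = ΣzᵢKᵢ − 1 = 0.6906 and g(1) = 1 − Σzᵢ/Kᵢ = -0.7235, so a root lies in (0, 1).
Iterate (Newton) starting at ψ = 0.39:
  ψ = 0.3900: g = 0.07892, g' = -1.0631 → ψ = 0.4642
  ψ = 0.4642: g = 0.00168, g' = -1.0246 → ψ = 0.4659
Converged at ψ = 0.4659.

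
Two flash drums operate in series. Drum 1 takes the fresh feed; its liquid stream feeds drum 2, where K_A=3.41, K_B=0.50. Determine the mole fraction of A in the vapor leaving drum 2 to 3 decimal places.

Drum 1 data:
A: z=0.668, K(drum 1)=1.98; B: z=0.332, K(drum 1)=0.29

y_A (drum 2) = 0.586

Drum 1:
Binary case is linear: z₁(K₁−1)(1+ψ₁(K₂−1)) + z₂(K₂−1)(1+ψ₁(K₁−1)) = 0
⇒ ψ₁ = [z₁(K₁−1)+z₂(K₂−1)] / [−(K₁−1)(K₂−1)] = 0.4189/0.6958 = 0.602
Drum-1 compositions:
  A: x = 0.420, y = 0.832
  B: x = 0.580, y = 0.168
Drum-2 feed = drum-1 liquid: z₂ = (0.4201, 0.5799).
Drum 2:
Rachford–Rice: g(ψ₂) = Σ zᵢ(Kᵢ−1)/(1+ψ₂(Kᵢ−1)) = 0.
Check two-phase: ΣzᵢKᵢ = 1.723 > 1 and Σzᵢ/Kᵢ = 1.283 > 1, so g(0) = 0.723 > 0 and g(1) = -0.283 < 0.
Iterate (Newton) starting at ψ₂ = 0.5:
  ψ₂ = 0.500: g = 0.0726, g' = -0.760 → ψ₂ = 0.596
  ψ₂ = 0.596: g = 0.0029, g' = -0.705 → ψ₂ = 0.600
Converged at ψ₂ = 0.600.
  A: x = 0.172, y = 0.586
  B: x = 0.828, y = 0.414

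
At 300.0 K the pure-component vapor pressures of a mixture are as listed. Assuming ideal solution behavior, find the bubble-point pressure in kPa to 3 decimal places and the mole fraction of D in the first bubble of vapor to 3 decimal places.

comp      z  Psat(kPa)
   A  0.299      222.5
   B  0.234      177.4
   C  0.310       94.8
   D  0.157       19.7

Pbub = 140.520 kPa, y_D = 0.022

At the bubble point ψ → 0, so ΣzᵢKᵢ = 1 with Kᵢ = Pᵢˢᵃᵗ/P ⇒ P = ΣzᵢPᵢˢᵃᵗ.
P = 0.299·222.5 + 0.234·177.4 + 0.310·94.8 + 0.157·19.7 = 140.520 kPa
yᵢ = zᵢPᵢˢᵃᵗ/P ⇒ y_D = 0.157·19.7/140.520 = 0.022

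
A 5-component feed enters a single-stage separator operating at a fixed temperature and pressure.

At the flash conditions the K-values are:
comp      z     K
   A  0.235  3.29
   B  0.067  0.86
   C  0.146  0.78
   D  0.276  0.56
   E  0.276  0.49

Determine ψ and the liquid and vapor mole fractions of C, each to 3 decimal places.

ψ = 0.251, x_C = 0.155, y_C = 0.121

Newton iteration, ψ⁰ = 0.36:
  ψ = 0.360: g = -0.0665, g' = -0.563 → ψ = 0.242
  ψ = 0.242: g = 0.0062, g' = -0.680 → ψ = 0.251
Converged at ψ = 0.251.
Compositions from xᵢ = zᵢ/(1+ψ(Kᵢ−1)), yᵢ = Kᵢxᵢ:
  A: x = 0.149, y = 0.491
  B: x = 0.069, y = 0.060
  C: x = 0.155, y = 0.121
  D: x = 0.310, y = 0.174
  E: x = 0.317, y = 0.155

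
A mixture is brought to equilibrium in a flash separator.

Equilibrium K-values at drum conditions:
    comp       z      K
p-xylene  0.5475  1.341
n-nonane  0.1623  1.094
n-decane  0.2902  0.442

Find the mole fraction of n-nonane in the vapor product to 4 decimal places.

y_n-nonane = 0.1736

Rachford–Rice: g(ψ) = Σ zᵢ(Kᵢ−1)/(1+ψ(Kᵢ−1)) = 0.
Feasibility: ΣzᵢKᵢ = 1.0400, Σzᵢ/Kᵢ = 1.2132 — both > 1, two phases present.
Newton iteration, ψ⁰ = 0.5:
  ψ = 0.5000: g = -0.05052, g' = -0.2216 → ψ = 0.2720
  ψ = 0.2720: g = -0.00518, g' = -0.1803 → ψ = 0.2433
  ψ = 0.2433: g = -0.00005, g' = -0.1766 → ψ = 0.2430
Converged at ψ = 0.2430.
Compositions from xᵢ = zᵢ/(1+ψ(Kᵢ−1)), yᵢ = Kᵢxᵢ:
  p-xylene: x = 0.5056, y = 0.6780
  n-nonane: x = 0.1587, y = 0.1736
  n-decane: x = 0.3357, y = 0.1484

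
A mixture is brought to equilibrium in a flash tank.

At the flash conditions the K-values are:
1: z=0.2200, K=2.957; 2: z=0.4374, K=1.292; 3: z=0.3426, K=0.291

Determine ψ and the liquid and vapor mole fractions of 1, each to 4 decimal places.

ψ = 0.4266, x_1 = 0.1199, y_1 = 0.3546

Let ψ = V/F and solve Σ zᵢ(Kᵢ−1)/(1+ψ(Kᵢ−1)) = 0.
g(0) = ΣzᵢKᵢ − 1 = 0.3154 and g(1) = 1 − Σzᵢ/Kᵢ = -0.5903, so a root lies in (0, 1).
Iterate (Newton) starting at ψ = 0.64:
  ψ = 0.6400: g = -0.14593, g' = -0.7697 → ψ = 0.4504
  ψ = 0.4504: g = -0.01516, g' = -0.6389 → ψ = 0.4267
  ψ = 0.4267: g = -0.00007, g' = -0.6337 → ψ = 0.4266
Converged at ψ = 0.4266.
Compositions from xᵢ = zᵢ/(1+ψ(Kᵢ−1)), yᵢ = Kᵢxᵢ:
  1: x = 0.1199, y = 0.3546
  2: x = 0.3890, y = 0.5025
  3: x = 0.4911, y = 0.1429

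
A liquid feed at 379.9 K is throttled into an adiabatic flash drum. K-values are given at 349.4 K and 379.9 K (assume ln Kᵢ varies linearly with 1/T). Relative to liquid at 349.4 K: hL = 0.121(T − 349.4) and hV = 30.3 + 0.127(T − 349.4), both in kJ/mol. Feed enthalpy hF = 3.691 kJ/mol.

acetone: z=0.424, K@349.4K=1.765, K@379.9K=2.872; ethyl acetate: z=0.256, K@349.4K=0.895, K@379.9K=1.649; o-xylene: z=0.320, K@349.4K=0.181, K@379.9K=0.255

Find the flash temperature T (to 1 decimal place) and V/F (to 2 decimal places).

T = 350.5 K, V/F = 0.12

Adiabatic flash: solve Rachford–Rice at each trial T, then check hF = ψ·hV(T) + (1−ψ)·hL(T).
  T = 349.4 K: K = (1.765, 0.895, 0.181), RR gives ψ = 0.076, H_out = 2.301 kJ/mol
  T = 379.9 K: K = (2.872, 1.649, 0.255), RR gives ψ = 0.662, H_out = 23.878 kJ/mol
  T = 364.6 K: K = (2.273, 1.229, 0.216), RR gives ψ = 0.462, H_out = 15.869 kJ/mol
  T = 357.0 K: K = (2.008, 1.052, 0.198), RR gives ψ = 0.306, H_out = 10.202 kJ/mol
  T = 353.2 K: K = (1.884, 0.971, 0.190), RR gives ψ = 0.203, H_out = 6.614 kJ/mol
  T = 351.3 K: K = (1.824, 0.933, 0.185), RR gives ψ = 0.143, H_out = 4.562 kJ/mol
  T = 350.4 K: K = (1.796, 0.915, 0.183), RR gives ψ = 0.112, H_out = 3.519 kJ/mol
Linear interpolation between T = 350.4 (H_out = 3.519) and T = 351.3 (H_out = 4.562) on hF = 3.691 gives T ≈ 350.5 K, at which ψ = 0.12.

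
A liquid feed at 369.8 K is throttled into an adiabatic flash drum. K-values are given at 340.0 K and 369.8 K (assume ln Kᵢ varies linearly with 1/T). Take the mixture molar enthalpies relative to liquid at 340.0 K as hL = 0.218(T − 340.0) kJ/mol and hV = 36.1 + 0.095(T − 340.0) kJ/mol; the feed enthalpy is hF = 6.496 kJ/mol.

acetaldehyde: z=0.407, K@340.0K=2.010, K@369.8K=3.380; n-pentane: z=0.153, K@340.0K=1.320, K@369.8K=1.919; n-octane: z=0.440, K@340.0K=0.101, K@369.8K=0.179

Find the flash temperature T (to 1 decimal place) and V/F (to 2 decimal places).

Adiabatic flash: solve Rachford–Rice at each trial T, then check hF = ψ·hV(T) + (1−ψ)·hL(T).
  T = 340.0 K: K = (2.010, 1.320, 0.101), RR gives ψ = 0.082, H_out = 2.974 kJ/mol
  T = 369.8 K: K = (3.380, 1.919, 0.179), RR gives ψ = 0.446, H_out = 20.955 kJ/mol
  T = 354.9 K: K = (2.635, 1.604, 0.136), RR gives ψ = 0.310, H_out = 13.881 kJ/mol
  T = 347.4 K: K = (2.306, 1.457, 0.117), RR gives ψ = 0.214, H_out = 9.160 kJ/mol
  T = 343.7 K: K = (2.155, 1.388, 0.109), RR gives ψ = 0.155, H_out = 6.318 kJ/mol
  T = 345.5 K: K = (2.227, 1.421, 0.113), RR gives ψ = 0.185, H_out = 7.754 kJ/mol
Linear interpolation between T = 343.7 (H_out = 6.318) and T = 345.5 (H_out = 7.754) on hF = 6.496 gives T ≈ 343.9 K, at which ψ = 0.16.

T = 343.9 K, V/F = 0.16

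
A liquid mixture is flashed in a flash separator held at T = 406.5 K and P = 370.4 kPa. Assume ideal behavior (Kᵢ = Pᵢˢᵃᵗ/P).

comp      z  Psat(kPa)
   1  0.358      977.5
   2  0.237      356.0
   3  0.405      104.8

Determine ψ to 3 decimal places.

Raoult's law: Kᵢ = Pᵢˢᵃᵗ/P = Pᵢˢᵃᵗ/370.4.
  K_1 = 977.5/370.4 = 2.63904, K_2 = 356.0/370.4 = 0.96112, K_3 = 104.8/370.4 = 0.28294
Material balance + equilibrium reduce to Σ zᵢ(Kᵢ−1)/(1+ψ(Kᵢ−1)) = 0.
g(0) = ΣzᵢKᵢ − 1 = 0.287 and g(1) = 1 − Σzᵢ/Kᵢ = -0.814, so a root lies in (0, 1).
Newton–Raphson from ψ = 0.66:
  ψ = 0.660: g = -0.2789, g' = -0.973 → ψ = 0.373
  ψ = 0.373: g = -0.0419, g' = -0.759 → ψ = 0.318
Converged at ψ = 0.318.

ψ = 0.318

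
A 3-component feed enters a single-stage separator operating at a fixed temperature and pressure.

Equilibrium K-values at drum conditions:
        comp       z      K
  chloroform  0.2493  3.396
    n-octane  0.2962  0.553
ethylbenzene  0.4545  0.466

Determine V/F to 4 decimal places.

Rachford–Rice: g(V/F) = Σ zᵢ(Kᵢ−1)/(1+V/F(Kᵢ−1)) = 0.
Feasibility: ΣzᵢKᵢ = 1.2222, Σzᵢ/Kᵢ = 1.5844 — both > 1, two phases present.
Newton iteration, V/F⁰ = 0.36:
  V/F = 0.3600: g = -0.13756, g' = -0.6952 → V/F = 0.1621
  V/F = 0.1621: g = 0.02174, g' = -0.9665 → V/F = 0.1846
  V/F = 0.1846: g = 0.00056, g' = -0.9177 → V/F = 0.1852
Converged at V/F = 0.1852.

V/F = 0.1852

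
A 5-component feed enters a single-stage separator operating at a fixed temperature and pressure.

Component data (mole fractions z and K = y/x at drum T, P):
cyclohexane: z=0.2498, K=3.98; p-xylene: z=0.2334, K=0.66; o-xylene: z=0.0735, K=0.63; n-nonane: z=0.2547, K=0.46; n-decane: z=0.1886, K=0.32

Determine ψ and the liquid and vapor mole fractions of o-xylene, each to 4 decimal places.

Iterate (Newton) starting at ψ = 0.49:
  ψ = 0.4900: g = -0.20522, g' = -0.7538 → ψ = 0.2178
  ψ = 0.2178: g = 0.02975, g' = -1.0748 → ψ = 0.2455
  ψ = 0.2455: g = 0.00094, g' = -1.0086 → ψ = 0.2464
Converged at ψ = 0.2464.
Compositions from xᵢ = zᵢ/(1+ψ(Kᵢ−1)), yᵢ = Kᵢxᵢ:
  cyclohexane: x = 0.1440, y = 0.5733
  p-xylene: x = 0.2547, y = 0.1681
  o-xylene: x = 0.0809, y = 0.0509
  n-nonane: x = 0.2938, y = 0.1351
  n-decane: x = 0.2266, y = 0.0725

ψ = 0.2464, x_o-xylene = 0.0809, y_o-xylene = 0.0509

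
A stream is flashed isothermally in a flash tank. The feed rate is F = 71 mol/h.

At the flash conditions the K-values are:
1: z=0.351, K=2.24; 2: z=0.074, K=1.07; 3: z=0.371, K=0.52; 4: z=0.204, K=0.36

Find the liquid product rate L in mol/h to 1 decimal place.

Rachford–Rice: g(β) = Σ zᵢ(Kᵢ−1)/(1+β(Kᵢ−1)) = 0.
Feasibility: ΣzᵢKᵢ = 1.132, Σzᵢ/Kᵢ = 1.506 — both > 1, two phases present.
Newton iteration, β⁰ = 0.64:
  β = 0.640: g = -0.2306, g' = -0.586 → β = 0.246
  β = 0.246: g = -0.0185, g' = -0.545 → β = 0.212
  β = 0.212: g = 0.0002, g' = -0.556 → β = 0.213
Converged at β = 0.213.
Then V = β·F = 0.2128·71 = 15.1 mol/h and L = F − V = 55.9 mol/h.

L = 55.9 mol/h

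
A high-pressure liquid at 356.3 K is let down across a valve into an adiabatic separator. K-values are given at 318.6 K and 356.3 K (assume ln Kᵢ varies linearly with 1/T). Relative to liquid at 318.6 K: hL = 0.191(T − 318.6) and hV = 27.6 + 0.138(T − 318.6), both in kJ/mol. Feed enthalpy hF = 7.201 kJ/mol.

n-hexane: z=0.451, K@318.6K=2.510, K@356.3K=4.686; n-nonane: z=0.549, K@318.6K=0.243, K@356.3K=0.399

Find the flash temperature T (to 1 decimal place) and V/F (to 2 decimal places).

T = 320.0 K, V/F = 0.25

Adiabatic flash: solve Rachford–Rice at each trial T, then check hF = ψ·hV(T) + (1−ψ)·hL(T).
  T = 318.6 K: K = (2.510, 0.243), RR gives ψ = 0.232, H_out = 6.409 kJ/mol
  T = 356.3 K: K = (4.686, 0.399), RR gives ψ = 0.601, H_out = 22.600 kJ/mol
  T = 337.5 K: K = (3.493, 0.316), RR gives ψ = 0.439, H_out = 15.288 kJ/mol
  T = 328.1 K: K = (2.978, 0.278), RR gives ψ = 0.347, H_out = 11.226 kJ/mol
  T = 323.4 K: K = (2.740, 0.261), RR gives ψ = 0.294, H_out = 8.965 kJ/mol
  T = 321.0 K: K = (2.623, 0.252), RR gives ψ = 0.264, H_out = 7.724 kJ/mol
Linear interpolation between T = 318.6 (H_out = 6.409) and T = 321.0 (H_out = 7.724) on hF = 7.201 gives T ≈ 320.0 K, at which ψ = 0.25.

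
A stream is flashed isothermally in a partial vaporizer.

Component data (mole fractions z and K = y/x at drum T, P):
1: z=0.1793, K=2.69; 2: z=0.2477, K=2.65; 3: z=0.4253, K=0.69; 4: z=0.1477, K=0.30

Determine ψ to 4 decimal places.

Newton–Raphson from ψ = 0.5:
  ψ = 0.5000: g = 0.07310, g' = -0.5815 → ψ = 0.6257
  ψ = 0.6257: g = 0.00083, g' = -0.5763 → ψ = 0.6272
Converged at ψ = 0.6272.

ψ = 0.6272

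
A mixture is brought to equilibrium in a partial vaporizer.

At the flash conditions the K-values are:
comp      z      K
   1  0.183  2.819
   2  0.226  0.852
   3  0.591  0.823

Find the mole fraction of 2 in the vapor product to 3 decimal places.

Newton iteration, ψ⁰ = 0.47:
  ψ = 0.470: g = 0.0294, g' = -0.204 → ψ = 0.614
  ψ = 0.614: g = 0.0030, g' = -0.164 → ψ = 0.633
Converged at ψ = 0.633.
Compositions from xᵢ = zᵢ/(1+ψ(Kᵢ−1)), yᵢ = Kᵢxᵢ:
  1: x = 0.085, y = 0.240
  2: x = 0.249, y = 0.212
  3: x = 0.666, y = 0.548

y_2 = 0.212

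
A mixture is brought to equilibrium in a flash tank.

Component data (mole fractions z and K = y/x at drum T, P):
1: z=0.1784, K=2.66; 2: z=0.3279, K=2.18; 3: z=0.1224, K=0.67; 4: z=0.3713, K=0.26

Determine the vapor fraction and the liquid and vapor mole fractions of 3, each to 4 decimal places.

Material balance + equilibrium reduce to Σ zᵢ(Kᵢ−1)/(1+ψ(Kᵢ−1)) = 0.
g(0) = ΣzᵢKᵢ − 1 = 0.3679 and g(1) = 1 − Σzᵢ/Kᵢ = -0.8282, so a root lies in (0, 1).
Newton iteration, ψ⁰ = 0.5:
  ψ = 0.5000: g = -0.07933, g' = -0.8588 → ψ = 0.4076
  ψ = 0.4076: g = -0.00223, g' = -0.8177 → ψ = 0.4049
Converged at ψ = 0.4049.
Compositions from xᵢ = zᵢ/(1+ψ(Kᵢ−1)), yᵢ = Kᵢxᵢ:
  1: x = 0.1067, y = 0.2838
  2: x = 0.2219, y = 0.4837
  3: x = 0.1413, y = 0.0947
  4: x = 0.5301, y = 0.1378

ψ = 0.4049, x_3 = 0.1413, y_3 = 0.0947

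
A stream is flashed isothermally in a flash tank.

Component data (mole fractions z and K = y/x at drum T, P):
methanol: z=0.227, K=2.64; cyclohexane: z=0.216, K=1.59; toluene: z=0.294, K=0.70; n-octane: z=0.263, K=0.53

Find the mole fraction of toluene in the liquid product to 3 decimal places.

x_toluene = 0.359

Material balance + equilibrium reduce to Σ zᵢ(Kᵢ−1)/(1+V/F(Kᵢ−1)) = 0.
Check two-phase: ΣzᵢKᵢ = 1.288 > 1 and Σzᵢ/Kᵢ = 1.138 > 1, so g(0) = 0.288 > 0 and g(1) = -0.138 < 0.
Iterate (Newton) starting at V/F = 0.5:
  V/F = 0.500: g = 0.0376, g' = -0.365 → V/F = 0.603
  V/F = 0.603: g = 0.0010, g' = -0.348 → V/F = 0.606
Converged at V/F = 0.606.
Compositions from xᵢ = zᵢ/(1+V/F(Kᵢ−1)), yᵢ = Kᵢxᵢ:
  methanol: x = 0.114, y = 0.301
  cyclohexane: x = 0.159, y = 0.253
  toluene: x = 0.359, y = 0.252
  n-octane: x = 0.368, y = 0.195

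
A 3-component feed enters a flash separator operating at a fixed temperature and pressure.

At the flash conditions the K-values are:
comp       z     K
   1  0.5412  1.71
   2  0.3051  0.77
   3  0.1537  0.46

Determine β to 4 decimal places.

β = 0.8464

Rachford–Rice: g(β) = Σ zᵢ(Kᵢ−1)/(1+β(Kᵢ−1)) = 0.
Check two-phase: ΣzᵢKᵢ = 1.2311 > 1 and Σzᵢ/Kᵢ = 1.0469 > 1, so g(0) = 0.2311 > 0 and g(1) = -0.0469 < 0.
Iterate (Newton) starting at β = 0.5:
  β = 0.5000: g = 0.09059, g' = -0.2533 → β = 0.8576
  β = 0.8576: g = -0.00319, g' = -0.2859 → β = 0.8465
  β = 0.8465: g = -0.00001, g' = -0.2834 → β = 0.8464
Converged at β = 0.8464.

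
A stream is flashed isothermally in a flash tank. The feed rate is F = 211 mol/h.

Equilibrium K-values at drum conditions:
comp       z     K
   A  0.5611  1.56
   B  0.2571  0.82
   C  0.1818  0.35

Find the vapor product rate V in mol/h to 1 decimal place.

Material balance + equilibrium reduce to Σ zᵢ(Kᵢ−1)/(1+V/F(Kᵢ−1)) = 0.
g(0) = ΣzᵢKᵢ − 1 = 0.1498 and g(1) = 1 − Σzᵢ/Kᵢ = -0.1926, so a root lies in (0, 1).
Iterate (Newton) starting at V/F = 0.5:
  V/F = 0.5000: g = 0.01956, g' = -0.2860 → V/F = 0.5684
  V/F = 0.5684: g = -0.00061, g' = -0.3048 → V/F = 0.5664
Converged at V/F = 0.5664.
Then V = V/F·F = 0.5664·211 = 119.5 mol/h and L = F − V = 91.5 mol/h.

V = 119.5 mol/h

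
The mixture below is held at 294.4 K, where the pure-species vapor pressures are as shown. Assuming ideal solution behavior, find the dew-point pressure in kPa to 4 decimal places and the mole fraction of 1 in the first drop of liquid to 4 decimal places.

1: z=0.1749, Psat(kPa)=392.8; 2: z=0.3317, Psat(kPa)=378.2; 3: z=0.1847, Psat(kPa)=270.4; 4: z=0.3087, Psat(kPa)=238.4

At the dew point ψ → 1, so Σzᵢ/Kᵢ = 1 with Kᵢ = Pᵢˢᵃᵗ/P ⇒ 1/P = Σzᵢ/Pᵢˢᵃᵗ.
1/P = 0.1749/392.8 + 0.3317/378.2 + 0.1847/270.4 + 0.3087/238.4 = 0.0033003 ⇒ P = 303.0066 kPa
xᵢ = zᵢP/Pᵢˢᵃᵗ ⇒ x_1 = 0.1749·303.0066/392.8 = 0.1349

Pdew = 303.0066 kPa, x_1 = 0.1349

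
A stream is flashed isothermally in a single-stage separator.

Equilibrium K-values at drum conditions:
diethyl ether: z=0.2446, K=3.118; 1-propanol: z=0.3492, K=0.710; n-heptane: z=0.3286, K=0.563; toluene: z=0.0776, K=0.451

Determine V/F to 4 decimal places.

Rachford–Rice: g(V/F) = Σ zᵢ(Kᵢ−1)/(1+V/F(Kᵢ−1)) = 0.
g(0) = ΣzᵢKᵢ − 1 = 0.2306 and g(1) = 1 − Σzᵢ/Kᵢ = -0.3260, so a root lies in (0, 1).
Newton iteration, V/F⁰ = 0.5:
  V/F = 0.5000: g = -0.10930, g' = -0.4462 → V/F = 0.2550
  V/F = 0.2550: g = 0.01587, g' = -0.6079 → V/F = 0.2811
  V/F = 0.2811: g = 0.00037, g' = -0.5802 → V/F = 0.2818
Converged at V/F = 0.2818.

V/F = 0.2818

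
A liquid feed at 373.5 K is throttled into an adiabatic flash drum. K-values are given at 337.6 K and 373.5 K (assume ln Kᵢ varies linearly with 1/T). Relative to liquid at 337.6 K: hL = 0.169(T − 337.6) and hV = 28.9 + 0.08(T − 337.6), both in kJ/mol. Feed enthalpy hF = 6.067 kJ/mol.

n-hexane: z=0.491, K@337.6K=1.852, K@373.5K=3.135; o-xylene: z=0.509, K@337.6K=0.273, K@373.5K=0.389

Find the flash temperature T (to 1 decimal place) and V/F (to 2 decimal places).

Adiabatic flash: solve Rachford–Rice at each trial T, then check hF = ψ·hV(T) + (1−ψ)·hL(T).
  T = 337.6 K: K = (1.852, 0.273), RR gives ψ = 0.078, H_out = 2.253 kJ/mol
  T = 373.5 K: K = (3.135, 0.389), RR gives ψ = 0.565, H_out = 20.595 kJ/mol
  T = 355.6 K: K = (2.444, 0.329), RR gives ψ = 0.379, H_out = 13.391 kJ/mol
  T = 346.6 K: K = (2.135, 0.300), RR gives ψ = 0.253, H_out = 8.641 kJ/mol
  T = 342.1 K: K = (1.990, 0.287), RR gives ψ = 0.174, H_out = 5.726 kJ/mol
  T = 344.4 K: K = (2.063, 0.294), RR gives ψ = 0.216, H_out = 7.274 kJ/mol
Linear interpolation between T = 342.1 (H_out = 5.726) and T = 344.4 (H_out = 7.274) on hF = 6.067 gives T ≈ 342.6 K, at which ψ = 0.18.

T = 342.6 K, V/F = 0.18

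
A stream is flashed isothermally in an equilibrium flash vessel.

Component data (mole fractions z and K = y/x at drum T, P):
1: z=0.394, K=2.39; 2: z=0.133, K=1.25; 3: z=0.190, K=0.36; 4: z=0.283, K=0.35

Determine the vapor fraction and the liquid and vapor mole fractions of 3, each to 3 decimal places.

ψ = 0.356, x_3 = 0.246, y_3 = 0.089

Rachford–Rice: g(ψ) = Σ zᵢ(Kᵢ−1)/(1+ψ(Kᵢ−1)) = 0.
g(0) = ΣzᵢKᵢ − 1 = 0.275 and g(1) = 1 − Σzᵢ/Kᵢ = -0.608, so a root lies in (0, 1).
Newton iteration, ψ⁰ = 0.32:
  ψ = 0.320: g = 0.0247, g' = -0.685 → ψ = 0.356
Converged at ψ = 0.356.
Compositions from xᵢ = zᵢ/(1+ψ(Kᵢ−1)), yᵢ = Kᵢxᵢ:
  1: x = 0.264, y = 0.630
  2: x = 0.122, y = 0.153
  3: x = 0.246, y = 0.089
  4: x = 0.368, y = 0.129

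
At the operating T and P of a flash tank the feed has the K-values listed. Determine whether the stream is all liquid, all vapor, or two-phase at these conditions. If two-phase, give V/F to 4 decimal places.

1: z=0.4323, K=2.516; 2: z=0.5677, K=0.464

two-phase, V/F = 0.4321

ΣzᵢKᵢ = 1.3511; Σzᵢ/Kᵢ = 1.3953.
Both exceed 1, so a two-phase solution exists.
Rachford–Rice: g(ψ) = Σ zᵢ(Kᵢ−1)/(1+ψ(Kᵢ−1)) = 0.
Iterate (Newton) starting at ψ = 0.31:
  ψ = 0.3100: g = 0.08092, g' = -0.6944 → ψ = 0.4265
  ψ = 0.4265: g = 0.00354, g' = -0.6405 → ψ = 0.4321
Converged at ψ = 0.4321.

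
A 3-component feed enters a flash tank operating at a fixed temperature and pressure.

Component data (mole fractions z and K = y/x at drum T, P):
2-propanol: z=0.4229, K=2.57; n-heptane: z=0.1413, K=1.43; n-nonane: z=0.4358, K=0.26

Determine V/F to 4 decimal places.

V/F = 0.4018

Newton iteration, V/F⁰ = 0.66:
  V/F = 0.6600: g = -0.25696, g' = -1.1790 → V/F = 0.4421
  V/F = 0.4421: g = -0.03629, g' = -0.9088 → V/F = 0.4021
  V/F = 0.4021: g = -0.00032, g' = -0.8944 → V/F = 0.4018
Converged at V/F = 0.4018.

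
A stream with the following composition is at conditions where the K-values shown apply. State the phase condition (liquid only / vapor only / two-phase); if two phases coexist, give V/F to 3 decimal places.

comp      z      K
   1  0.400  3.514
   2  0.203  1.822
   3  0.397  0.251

two-phase, V/F = 0.577

ΣzᵢKᵢ = 1.875; Σzᵢ/Kᵢ = 1.807.
Both exceed 1, so a two-phase solution exists.
Newton iteration, ψ⁰ = 0.38:
  ψ = 0.380: g = 0.2258, g' = -1.176 → ψ = 0.572
  ψ = 0.572: g = 0.0058, g' = -1.170 → ψ = 0.577
Converged at ψ = 0.577.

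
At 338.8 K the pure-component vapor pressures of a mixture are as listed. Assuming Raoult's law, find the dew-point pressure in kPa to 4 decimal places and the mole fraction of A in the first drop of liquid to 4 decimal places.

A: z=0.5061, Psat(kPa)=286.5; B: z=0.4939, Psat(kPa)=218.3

At the dew point ψ → 1, so Σzᵢ/Kᵢ = 1 with Kᵢ = Pᵢˢᵃᵗ/P ⇒ 1/P = Σzᵢ/Pᵢˢᵃᵗ.
1/P = 0.5061/286.5 + 0.4939/218.3 = 0.0040290 ⇒ P = 248.2021 kPa
xᵢ = zᵢP/Pᵢˢᵃᵗ ⇒ x_A = 0.5061·248.2021/286.5 = 0.4384

Pdew = 248.2021 kPa, x_A = 0.4384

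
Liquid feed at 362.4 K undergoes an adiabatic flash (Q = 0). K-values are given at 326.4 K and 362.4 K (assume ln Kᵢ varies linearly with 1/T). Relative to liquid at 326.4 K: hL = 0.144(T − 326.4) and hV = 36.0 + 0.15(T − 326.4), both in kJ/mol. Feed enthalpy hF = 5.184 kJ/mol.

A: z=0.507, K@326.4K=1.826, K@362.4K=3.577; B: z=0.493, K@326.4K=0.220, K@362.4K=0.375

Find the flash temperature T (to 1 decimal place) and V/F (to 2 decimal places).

Adiabatic flash: solve Rachford–Rice at each trial T, then check hF = ψ·hV(T) + (1−ψ)·hL(T).
  T = 326.4 K: K = (1.826, 0.220), RR gives ψ = 0.053, H_out = 1.913 kJ/mol
  T = 362.4 K: K = (3.577, 0.375), RR gives ψ = 0.620, H_out = 27.634 kJ/mol
  T = 344.4 K: K = (2.601, 0.291), RR gives ψ = 0.407, H_out = 17.303 kJ/mol
  T = 335.4 K: K = (2.190, 0.254), RR gives ψ = 0.265, H_out = 10.862 kJ/mol
  T = 330.9 K: K = (2.002, 0.237), RR gives ψ = 0.172, H_out = 6.852 kJ/mol
  T = 328.6 K: K = (1.911, 0.228), RR gives ψ = 0.115, H_out = 4.473 kJ/mol
Linear interpolation between T = 328.6 (H_out = 4.473) and T = 330.9 (H_out = 6.852) on hF = 5.184 gives T ≈ 329.3 K, at which ψ = 0.13.

T = 329.3 K, V/F = 0.13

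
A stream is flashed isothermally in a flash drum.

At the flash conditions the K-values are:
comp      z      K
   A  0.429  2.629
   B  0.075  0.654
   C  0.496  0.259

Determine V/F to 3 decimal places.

Material balance + equilibrium reduce to Σ zᵢ(Kᵢ−1)/(1+V/F(Kᵢ−1)) = 0.
Feasibility: ΣzᵢKᵢ = 1.305, Σzᵢ/Kᵢ = 2.193 — both > 1, two phases present.
Iterate (Newton) starting at V/F = 0.3:
  V/F = 0.300: g = -0.0321, g' = -0.975 → V/F = 0.267
Converged at V/F = 0.267.

V/F = 0.267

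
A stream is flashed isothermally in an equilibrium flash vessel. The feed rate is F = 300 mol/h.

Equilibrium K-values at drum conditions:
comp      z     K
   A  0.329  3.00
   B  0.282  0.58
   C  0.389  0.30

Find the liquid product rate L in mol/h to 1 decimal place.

L = 232.6 mol/h

Material balance + equilibrium reduce to Σ zᵢ(Kᵢ−1)/(1+ψ(Kᵢ−1)) = 0.
Check two-phase: ΣzᵢKᵢ = 1.267 > 1 and Σzᵢ/Kᵢ = 1.893 > 1, so g(0) = 0.267 > 0 and g(1) = -0.893 < 0.
Iterate (Newton) starting at ψ = 0.52:
  ψ = 0.520: g = -0.2571, g' = -0.869 → ψ = 0.224
  ψ = 0.224: g = 0.0007, g' = -0.956 → ψ = 0.225
Converged at ψ = 0.225.
Then V = ψ·F = 0.2248·300 = 67.4 mol/h and L = F − V = 232.6 mol/h.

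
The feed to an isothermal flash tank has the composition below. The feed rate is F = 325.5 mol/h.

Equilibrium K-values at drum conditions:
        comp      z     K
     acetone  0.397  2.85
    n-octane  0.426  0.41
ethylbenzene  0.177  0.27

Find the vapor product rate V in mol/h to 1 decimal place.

V = 98.2 mol/h

Material balance + equilibrium reduce to Σ zᵢ(Kᵢ−1)/(1+β(Kᵢ−1)) = 0.
g(0) = ΣzᵢKᵢ − 1 = 0.354 and g(1) = 1 − Σzᵢ/Kᵢ = -0.834, so a root lies in (0, 1).
Newton–Raphson from β = 0.5:
  β = 0.500: g = -0.1785, g' = -0.899 → β = 0.301
  β = 0.301: g = 0.0001, g' = -0.934 → β = 0.302
Converged at β = 0.302.
Then V = β·F = 0.3016·325.5 = 98.2 mol/h and L = F − V = 227.3 mol/h.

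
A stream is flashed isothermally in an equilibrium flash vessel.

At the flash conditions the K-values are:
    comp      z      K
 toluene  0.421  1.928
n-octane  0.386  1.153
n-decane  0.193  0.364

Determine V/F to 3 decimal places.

Rachford–Rice: g(V/F) = Σ zᵢ(Kᵢ−1)/(1+V/F(Kᵢ−1)) = 0.
Feasibility: ΣzᵢKᵢ = 1.327, Σzᵢ/Kᵢ = 1.083 — both > 1, two phases present.
Newton iteration, V/F⁰ = 0.5:
  V/F = 0.500: g = 0.1417, g' = -0.345 → V/F = 0.911
  V/F = 0.911: g = -0.0283, g' = -0.555 → V/F = 0.860
  V/F = 0.860: g = -0.0015, g' = -0.500 → V/F = 0.857
Converged at V/F = 0.857.

V/F = 0.857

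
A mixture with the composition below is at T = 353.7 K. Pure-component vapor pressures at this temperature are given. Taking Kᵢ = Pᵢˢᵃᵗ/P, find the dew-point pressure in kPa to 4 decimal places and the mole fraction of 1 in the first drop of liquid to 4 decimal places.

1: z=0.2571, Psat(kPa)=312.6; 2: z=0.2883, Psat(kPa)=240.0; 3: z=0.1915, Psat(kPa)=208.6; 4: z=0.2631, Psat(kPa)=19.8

Pdew = 61.6158 kPa, x_1 = 0.0507

At the dew point ψ → 1, so Σzᵢ/Kᵢ = 1 with Kᵢ = Pᵢˢᵃᵗ/P ⇒ 1/P = Σzᵢ/Pᵢˢᵃᵗ.
1/P = 0.2571/312.6 + 0.2883/240.0 + 0.1915/208.6 + 0.2631/19.8 = 0.0162296 ⇒ P = 61.6158 kPa
xᵢ = zᵢP/Pᵢˢᵃᵗ ⇒ x_1 = 0.2571·61.6158/312.6 = 0.0507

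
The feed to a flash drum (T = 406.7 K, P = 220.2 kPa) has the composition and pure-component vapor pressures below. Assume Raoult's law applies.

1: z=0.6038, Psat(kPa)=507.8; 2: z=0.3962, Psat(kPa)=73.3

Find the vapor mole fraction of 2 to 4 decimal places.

y_2 = 0.2203

Raoult's law: Kᵢ = Pᵢˢᵃᵗ/P = Pᵢˢᵃᵗ/220.2.
  K_1 = 507.8/220.2 = 2.306085, K_2 = 73.3/220.2 = 0.332879
Let β = V/F and solve Σ zᵢ(Kᵢ−1)/(1+β(Kᵢ−1)) = 0.
Check two-phase: ΣzᵢKᵢ = 1.5243 > 1 and Σzᵢ/Kᵢ = 1.4521 > 1, so g(0) = 0.5243 > 0 and g(1) = -0.4521 < 0.
Binary case is linear: z₁(K₁−1)(1+β(K₂−1)) + z₂(K₂−1)(1+β(K₁−1)) = 0
⇒ β = [z₁(K₁−1)+z₂(K₂−1)] / [−(K₁−1)(K₂−1)] = 0.52430/0.87132 = 0.6017
Compositions from xᵢ = zᵢ/(1+β(Kᵢ−1)), yᵢ = Kᵢxᵢ:
  1: x = 0.3381, y = 0.7797
  2: x = 0.6619, y = 0.2203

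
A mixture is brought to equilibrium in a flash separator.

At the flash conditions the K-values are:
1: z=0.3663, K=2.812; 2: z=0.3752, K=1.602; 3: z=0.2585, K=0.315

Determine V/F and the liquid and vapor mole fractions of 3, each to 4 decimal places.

Rachford–Rice: g(V/F) = Σ zᵢ(Kᵢ−1)/(1+V/F(Kᵢ−1)) = 0.
g(0) = ΣzᵢKᵢ − 1 = 0.7125 and g(1) = 1 − Σzᵢ/Kᵢ = -0.1851, so a root lies in (0, 1).
Iterate (Newton) starting at V/F = 0.5:
  V/F = 0.5000: g = 0.25254, g' = -0.6920 → V/F = 0.8650
  V/F = 0.8650: g = -0.02746, g' = -0.9717 → V/F = 0.8367
  V/F = 0.8367: g = -0.00081, g' = -0.9158 → V/F = 0.8358
Converged at V/F = 0.8358.
Compositions from xᵢ = zᵢ/(1+V/F(Kᵢ−1)), yᵢ = Kᵢxᵢ:
  1: x = 0.1457, y = 0.4096
  2: x = 0.2496, y = 0.3999
  3: x = 0.6047, y = 0.1905

V/F = 0.8358, x_3 = 0.6047, y_3 = 0.1905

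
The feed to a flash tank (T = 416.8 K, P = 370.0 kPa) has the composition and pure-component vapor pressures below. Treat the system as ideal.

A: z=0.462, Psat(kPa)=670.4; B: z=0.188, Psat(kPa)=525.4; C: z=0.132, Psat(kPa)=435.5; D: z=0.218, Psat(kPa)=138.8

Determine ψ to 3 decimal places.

Raoult's law: Kᵢ = Pᵢˢᵃᵗ/P = Pᵢˢᵃᵗ/370.0.
  K_A = 670.4/370.0 = 1.81189, K_B = 525.4/370.0 = 1.42000, K_C = 435.5/370.0 = 1.17703, K_D = 138.8/370.0 = 0.37514
Newton iteration, ψ⁰ = 0.5:
  ψ = 0.500: g = 0.1554, g' = -0.360 → ψ = 0.931
  ψ = 0.931: g = -0.0355, g' = -0.606 → ψ = 0.873
  ψ = 0.873: g = -0.0021, g' = -0.537 → ψ = 0.869
Converged at ψ = 0.869.

ψ = 0.869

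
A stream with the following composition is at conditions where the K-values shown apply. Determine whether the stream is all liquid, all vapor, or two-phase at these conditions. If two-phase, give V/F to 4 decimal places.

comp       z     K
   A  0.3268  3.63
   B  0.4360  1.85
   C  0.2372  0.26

two-phase, V/F = 0.8560

ΣzᵢKᵢ = 2.0546; Σzᵢ/Kᵢ = 1.2380.
Both exceed 1, so a two-phase solution exists.
Let ψ = V/F and solve Σ zᵢ(Kᵢ−1)/(1+ψ(Kᵢ−1)) = 0.
Newton iteration, ψ⁰ = 0.68:
  ψ = 0.6800: g = 0.18977, g' = -0.9435 → ψ = 0.8811
  ψ = 0.8811: g = -0.03347, g' = -1.3812 → ψ = 0.8569
  ψ = 0.8569: g = -0.00115, g' = -1.2892 → ψ = 0.8560
Converged at ψ = 0.8560.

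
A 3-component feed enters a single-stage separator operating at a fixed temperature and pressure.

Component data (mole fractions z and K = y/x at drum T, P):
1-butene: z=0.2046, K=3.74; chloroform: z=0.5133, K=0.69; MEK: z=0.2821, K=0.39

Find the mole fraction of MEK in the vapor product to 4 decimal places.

y_MEK = 0.1249

Newton iteration, V/F⁰ = 0.5:
  V/F = 0.5000: g = -0.19937, g' = -0.5599 → V/F = 0.1439
  V/F = 0.1439: g = 0.04688, g' = -0.9703 → V/F = 0.1922
  V/F = 0.1922: g = 0.00306, g' = -0.8495 → V/F = 0.1958
Converged at V/F = 0.1958.
Compositions from xᵢ = zᵢ/(1+V/F(Kᵢ−1)), yᵢ = Kᵢxᵢ:
  1-butene: x = 0.1332, y = 0.4980
  chloroform: x = 0.5465, y = 0.3771
  MEK: x = 0.3204, y = 0.1249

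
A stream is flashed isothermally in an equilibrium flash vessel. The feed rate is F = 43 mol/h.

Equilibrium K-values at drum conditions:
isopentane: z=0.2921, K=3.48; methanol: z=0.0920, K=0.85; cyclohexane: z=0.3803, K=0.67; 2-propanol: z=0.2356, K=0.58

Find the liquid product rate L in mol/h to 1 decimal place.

L = 18.5 mol/h

Let ψ = V/F and solve Σ zᵢ(Kᵢ−1)/(1+ψ(Kᵢ−1)) = 0.
g(0) = ΣzᵢKᵢ − 1 = 0.4862 and g(1) = 1 − Σzᵢ/Kᵢ = -0.1660, so a root lies in (0, 1).
Iterate (Newton) starting at ψ = 0.55:
  ψ = 0.5500: g = 0.00939, g' = -0.4560 → ψ = 0.5706
  ψ = 0.5706: g = 0.00011, g' = -0.4452 → ψ = 0.5708
Converged at ψ = 0.5708.
Then V = ψ·F = 0.5708·43 = 24.5 mol/h and L = F − V = 18.5 mol/h.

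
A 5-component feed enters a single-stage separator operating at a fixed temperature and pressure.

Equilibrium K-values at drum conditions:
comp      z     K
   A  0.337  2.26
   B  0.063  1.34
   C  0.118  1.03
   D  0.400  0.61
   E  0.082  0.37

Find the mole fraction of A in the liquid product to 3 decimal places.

Rachford–Rice: g(V/F) = Σ zᵢ(Kᵢ−1)/(1+V/F(Kᵢ−1)) = 0.
Feasibility: ΣzᵢKᵢ = 1.242, Σzᵢ/Kᵢ = 1.188 — both > 1, two phases present.
Newton iteration, V/F⁰ = 0.5:
  V/F = 0.500: g = 0.0131, g' = -0.370 → V/F = 0.535
  V/F = 0.535: g = 0.0001, g' = -0.367 → V/F = 0.536
Converged at V/F = 0.536.
Compositions from xᵢ = zᵢ/(1+V/F(Kᵢ−1)), yᵢ = Kᵢxᵢ:
  A: x = 0.201, y = 0.455
  B: x = 0.053, y = 0.071
  C: x = 0.116, y = 0.120
  D: x = 0.506, y = 0.308
  E: x = 0.124, y = 0.046

x_A = 0.201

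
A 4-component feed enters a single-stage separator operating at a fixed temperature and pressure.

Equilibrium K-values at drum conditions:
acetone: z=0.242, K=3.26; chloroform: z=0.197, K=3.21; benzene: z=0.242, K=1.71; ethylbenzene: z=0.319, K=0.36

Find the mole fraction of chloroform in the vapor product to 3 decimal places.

y_chloroform = 0.220

Let ψ = V/F and solve Σ zᵢ(Kᵢ−1)/(1+ψ(Kᵢ−1)) = 0.
g(0) = ΣzᵢKᵢ − 1 = 0.950 and g(1) = 1 − Σzᵢ/Kᵢ = -0.163, so a root lies in (0, 1).
Iterate (Newton) starting at ψ = 0.5:
  ψ = 0.500: g = 0.2902, g' = -0.839 → ψ = 0.846
  ψ = 0.846: g = 0.0016, g' = -0.932 → ψ = 0.848
Converged at ψ = 0.848.
Compositions from xᵢ = zᵢ/(1+ψ(Kᵢ−1)), yᵢ = Kᵢxᵢ:
  acetone: x = 0.083, y = 0.271
  chloroform: x = 0.069, y = 0.220
  benzene: x = 0.151, y = 0.258
  ethylbenzene: x = 0.697, y = 0.251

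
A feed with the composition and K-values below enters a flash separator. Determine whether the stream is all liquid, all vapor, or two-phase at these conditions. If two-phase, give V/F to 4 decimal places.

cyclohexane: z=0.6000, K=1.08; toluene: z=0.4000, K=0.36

ΣzᵢKᵢ = 0.7920; Σzᵢ/Kᵢ = 1.6667.
Since ΣzᵢKᵢ < 1 the mixture is below its bubble point — single liquid phase.

all liquid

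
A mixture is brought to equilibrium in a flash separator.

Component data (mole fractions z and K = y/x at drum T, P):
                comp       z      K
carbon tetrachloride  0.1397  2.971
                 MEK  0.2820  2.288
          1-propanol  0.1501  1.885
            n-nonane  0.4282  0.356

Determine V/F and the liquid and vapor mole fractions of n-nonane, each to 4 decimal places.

V/F = 0.5592, x_n-nonane = 0.6692, y_n-nonane = 0.2382

Rachford–Rice: g(V/F) = Σ zᵢ(Kᵢ−1)/(1+V/F(Kᵢ−1)) = 0.
Check two-phase: ΣzᵢKᵢ = 1.4956 > 1 and Σzᵢ/Kᵢ = 1.4527 > 1, so g(0) = 0.4956 > 0 and g(1) = -0.4527 < 0.
Newton–Raphson from V/F = 0.41:
  V/F = 0.4100: g = 0.11276, g' = -0.7575 → V/F = 0.5588
  V/F = 0.5588: g = 0.00030, g' = -0.7671 → V/F = 0.5592
Converged at V/F = 0.5592.
Compositions from xᵢ = zᵢ/(1+V/F(Kᵢ−1)), yᵢ = Kᵢxᵢ:
  carbon tetrachloride: x = 0.0665, y = 0.1974
  MEK: x = 0.1639, y = 0.3751
  1-propanol: x = 0.1004, y = 0.1893
  n-nonane: x = 0.6692, y = 0.2382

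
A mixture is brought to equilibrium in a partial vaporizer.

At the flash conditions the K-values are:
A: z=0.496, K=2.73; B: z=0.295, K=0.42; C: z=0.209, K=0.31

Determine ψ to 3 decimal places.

ψ = 0.499

Rachford–Rice: g(ψ) = Σ zᵢ(Kᵢ−1)/(1+ψ(Kᵢ−1)) = 0.
g(0) = ΣzᵢKᵢ − 1 = 0.543 and g(1) = 1 − Σzᵢ/Kᵢ = -0.558, so a root lies in (0, 1).
Newton iteration, ψ⁰ = 0.57:
  ψ = 0.570: g = -0.0613, g' = -0.868 → ψ = 0.499
Converged at ψ = 0.499.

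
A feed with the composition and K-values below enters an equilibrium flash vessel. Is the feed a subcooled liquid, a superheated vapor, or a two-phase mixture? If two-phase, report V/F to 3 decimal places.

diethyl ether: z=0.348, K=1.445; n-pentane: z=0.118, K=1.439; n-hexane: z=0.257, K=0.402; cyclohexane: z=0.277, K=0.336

subcooled liquid

ΣzᵢKᵢ = 0.869; Σzᵢ/Kᵢ = 1.787.
Since ΣzᵢKᵢ < 1 the mixture is below its bubble point — single liquid phase.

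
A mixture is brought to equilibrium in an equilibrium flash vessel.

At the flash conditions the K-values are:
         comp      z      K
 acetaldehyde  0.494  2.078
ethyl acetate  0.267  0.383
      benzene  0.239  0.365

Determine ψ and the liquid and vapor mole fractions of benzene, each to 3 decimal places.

Newton–Raphson from ψ = 0.5:
  ψ = 0.500: g = -0.1146, g' = -0.662 → ψ = 0.327
  ψ = 0.327: g = -0.0041, g' = -0.627 → ψ = 0.320
Converged at ψ = 0.320.
Compositions from xᵢ = zᵢ/(1+ψ(Kᵢ−1)), yᵢ = Kᵢxᵢ:
  acetaldehyde: x = 0.367, y = 0.763
  ethyl acetate: x = 0.333, y = 0.127
  benzene: x = 0.300, y = 0.110

ψ = 0.320, x_benzene = 0.300, y_benzene = 0.110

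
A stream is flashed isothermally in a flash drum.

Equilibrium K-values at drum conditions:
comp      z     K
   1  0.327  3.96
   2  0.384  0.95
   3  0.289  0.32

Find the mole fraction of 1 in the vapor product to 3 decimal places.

Rachford–Rice: g(ψ) = Σ zᵢ(Kᵢ−1)/(1+ψ(Kᵢ−1)) = 0.
Feasibility: ΣzᵢKᵢ = 1.752, Σzᵢ/Kᵢ = 1.390 — both > 1, two phases present.
Newton–Raphson from ψ = 0.5:
  ψ = 0.500: g = 0.0728, g' = -0.774 → ψ = 0.594
  ψ = 0.594: g = 0.0013, g' = -0.754 → ψ = 0.596
Converged at ψ = 0.596.
Compositions from xᵢ = zᵢ/(1+ψ(Kᵢ−1)), yᵢ = Kᵢxᵢ:
  1: x = 0.118, y = 0.469
  2: x = 0.396, y = 0.376
  3: x = 0.486, y = 0.155

y_1 = 0.469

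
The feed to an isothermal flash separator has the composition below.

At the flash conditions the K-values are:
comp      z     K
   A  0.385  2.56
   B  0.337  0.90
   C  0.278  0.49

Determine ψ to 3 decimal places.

Material balance + equilibrium reduce to Σ zᵢ(Kᵢ−1)/(1+ψ(Kᵢ−1)) = 0.
g(0) = ΣzᵢKᵢ − 1 = 0.425 and g(1) = 1 − Σzᵢ/Kᵢ = -0.092, so a root lies in (0, 1).
Newton–Raphson from ψ = 0.5:
  ψ = 0.500: g = 0.1116, g' = -0.430 → ψ = 0.760
  ψ = 0.760: g = 0.0069, g' = -0.393 → ψ = 0.777
Converged at ψ = 0.777.

ψ = 0.777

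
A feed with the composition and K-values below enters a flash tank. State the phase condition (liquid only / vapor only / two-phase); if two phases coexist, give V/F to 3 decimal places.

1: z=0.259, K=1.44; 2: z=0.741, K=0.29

ΣzᵢKᵢ = 0.588; Σzᵢ/Kᵢ = 2.735.
Since ΣzᵢKᵢ < 1 the mixture is below its bubble point — single liquid phase.

liquid only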